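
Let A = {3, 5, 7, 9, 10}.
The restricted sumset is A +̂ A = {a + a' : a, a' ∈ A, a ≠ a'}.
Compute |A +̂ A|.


Restricted sumset: A +̂ A = {a + a' : a ∈ A, a' ∈ A, a ≠ a'}.
Equivalently, take A + A and drop any sum 2a that is achievable ONLY as a + a for a ∈ A (i.e. sums representable only with equal summands).
Enumerate pairs (a, a') with a < a' (symmetric, so each unordered pair gives one sum; this covers all a ≠ a'):
  3 + 5 = 8
  3 + 7 = 10
  3 + 9 = 12
  3 + 10 = 13
  5 + 7 = 12
  5 + 9 = 14
  5 + 10 = 15
  7 + 9 = 16
  7 + 10 = 17
  9 + 10 = 19
Collected distinct sums: {8, 10, 12, 13, 14, 15, 16, 17, 19}
|A +̂ A| = 9
(Reference bound: |A +̂ A| ≥ 2|A| - 3 for |A| ≥ 2, with |A| = 5 giving ≥ 7.)

|A +̂ A| = 9


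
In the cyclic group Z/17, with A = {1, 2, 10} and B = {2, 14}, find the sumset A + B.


Work in Z/17Z: reduce every sum a + b modulo 17.
Enumerate all 6 pairs:
a = 1: 1+2=3, 1+14=15
a = 2: 2+2=4, 2+14=16
a = 10: 10+2=12, 10+14=7
Distinct residues collected: {3, 4, 7, 12, 15, 16}
|A + B| = 6 (out of 17 total residues).

A + B = {3, 4, 7, 12, 15, 16}


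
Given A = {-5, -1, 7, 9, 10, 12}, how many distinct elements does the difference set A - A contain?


A - A = {a - a' : a, a' ∈ A}; |A| = 6.
Bounds: 2|A|-1 ≤ |A - A| ≤ |A|² - |A| + 1, i.e. 11 ≤ |A - A| ≤ 31.
Note: 0 ∈ A - A always (from a - a). The set is symmetric: if d ∈ A - A then -d ∈ A - A.
Enumerate nonzero differences d = a - a' with a > a' (then include -d):
Positive differences: {1, 2, 3, 4, 5, 8, 10, 11, 12, 13, 14, 15, 17}
Full difference set: {0} ∪ (positive diffs) ∪ (negative diffs).
|A - A| = 1 + 2·13 = 27 (matches direct enumeration: 27).

|A - A| = 27


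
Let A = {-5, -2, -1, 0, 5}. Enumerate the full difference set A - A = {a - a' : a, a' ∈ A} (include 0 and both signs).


A - A = {a - a' : a, a' ∈ A}.
Compute a - a' for each ordered pair (a, a'):
a = -5: -5--5=0, -5--2=-3, -5--1=-4, -5-0=-5, -5-5=-10
a = -2: -2--5=3, -2--2=0, -2--1=-1, -2-0=-2, -2-5=-7
a = -1: -1--5=4, -1--2=1, -1--1=0, -1-0=-1, -1-5=-6
a = 0: 0--5=5, 0--2=2, 0--1=1, 0-0=0, 0-5=-5
a = 5: 5--5=10, 5--2=7, 5--1=6, 5-0=5, 5-5=0
Collecting distinct values (and noting 0 appears from a-a):
A - A = {-10, -7, -6, -5, -4, -3, -2, -1, 0, 1, 2, 3, 4, 5, 6, 7, 10}
|A - A| = 17

A - A = {-10, -7, -6, -5, -4, -3, -2, -1, 0, 1, 2, 3, 4, 5, 6, 7, 10}


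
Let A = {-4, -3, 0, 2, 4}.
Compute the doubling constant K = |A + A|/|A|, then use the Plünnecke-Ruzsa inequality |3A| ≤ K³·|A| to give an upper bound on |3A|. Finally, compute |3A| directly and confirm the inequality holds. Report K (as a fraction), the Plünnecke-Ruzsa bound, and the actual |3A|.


|A| = 5.
Step 1: Compute A + A by enumerating all 25 pairs.
A + A = {-8, -7, -6, -4, -3, -2, -1, 0, 1, 2, 4, 6, 8}, so |A + A| = 13.
Step 2: Doubling constant K = |A + A|/|A| = 13/5 = 13/5 ≈ 2.6000.
Step 3: Plünnecke-Ruzsa gives |3A| ≤ K³·|A| = (2.6000)³ · 5 ≈ 87.8800.
Step 4: Compute 3A = A + A + A directly by enumerating all triples (a,b,c) ∈ A³; |3A| = 22.
Step 5: Check 22 ≤ 87.8800? Yes ✓.

K = 13/5, Plünnecke-Ruzsa bound K³|A| ≈ 87.8800, |3A| = 22, inequality holds.


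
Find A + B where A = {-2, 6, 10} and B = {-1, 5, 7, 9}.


A + B = {a + b : a ∈ A, b ∈ B}.
Enumerate all |A|·|B| = 3·4 = 12 pairs (a, b) and collect distinct sums.
a = -2: -2+-1=-3, -2+5=3, -2+7=5, -2+9=7
a = 6: 6+-1=5, 6+5=11, 6+7=13, 6+9=15
a = 10: 10+-1=9, 10+5=15, 10+7=17, 10+9=19
Collecting distinct sums: A + B = {-3, 3, 5, 7, 9, 11, 13, 15, 17, 19}
|A + B| = 10

A + B = {-3, 3, 5, 7, 9, 11, 13, 15, 17, 19}


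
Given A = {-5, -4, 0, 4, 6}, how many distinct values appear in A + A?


A + A = {a + a' : a, a' ∈ A}; |A| = 5.
General bounds: 2|A| - 1 ≤ |A + A| ≤ |A|(|A|+1)/2, i.e. 9 ≤ |A + A| ≤ 15.
Lower bound 2|A|-1 is attained iff A is an arithmetic progression.
Enumerate sums a + a' for a ≤ a' (symmetric, so this suffices):
a = -5: -5+-5=-10, -5+-4=-9, -5+0=-5, -5+4=-1, -5+6=1
a = -4: -4+-4=-8, -4+0=-4, -4+4=0, -4+6=2
a = 0: 0+0=0, 0+4=4, 0+6=6
a = 4: 4+4=8, 4+6=10
a = 6: 6+6=12
Distinct sums: {-10, -9, -8, -5, -4, -1, 0, 1, 2, 4, 6, 8, 10, 12}
|A + A| = 14

|A + A| = 14


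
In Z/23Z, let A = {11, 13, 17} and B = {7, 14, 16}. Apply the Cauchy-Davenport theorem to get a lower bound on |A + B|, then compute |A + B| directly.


Cauchy-Davenport: |A + B| ≥ min(p, |A| + |B| - 1) for A, B nonempty in Z/pZ.
|A| = 3, |B| = 3, p = 23.
CD lower bound = min(23, 3 + 3 - 1) = min(23, 5) = 5.
Compute A + B mod 23 directly:
a = 11: 11+7=18, 11+14=2, 11+16=4
a = 13: 13+7=20, 13+14=4, 13+16=6
a = 17: 17+7=1, 17+14=8, 17+16=10
A + B = {1, 2, 4, 6, 8, 10, 18, 20}, so |A + B| = 8.
Verify: 8 ≥ 5? Yes ✓.

CD lower bound = 5, actual |A + B| = 8.


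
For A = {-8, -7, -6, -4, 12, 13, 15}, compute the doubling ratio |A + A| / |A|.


|A| = 7.
Compute A + A by enumerating all 49 pairs.
A + A = {-16, -15, -14, -13, -12, -11, -10, -8, 4, 5, 6, 7, 8, 9, 11, 24, 25, 26, 27, 28, 30}, so |A + A| = 21.
K = |A + A| / |A| = 21/7 = 3/1 ≈ 3.0000.
Reference: AP of size 7 gives K = 13/7 ≈ 1.8571; a fully generic set of size 7 gives K ≈ 4.0000.

|A| = 7, |A + A| = 21, K = 21/7 = 3/1.


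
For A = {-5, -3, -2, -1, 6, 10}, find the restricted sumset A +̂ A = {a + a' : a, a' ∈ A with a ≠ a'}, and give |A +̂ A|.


Restricted sumset: A +̂ A = {a + a' : a ∈ A, a' ∈ A, a ≠ a'}.
Equivalently, take A + A and drop any sum 2a that is achievable ONLY as a + a for a ∈ A (i.e. sums representable only with equal summands).
Enumerate pairs (a, a') with a < a' (symmetric, so each unordered pair gives one sum; this covers all a ≠ a'):
  -5 + -3 = -8
  -5 + -2 = -7
  -5 + -1 = -6
  -5 + 6 = 1
  -5 + 10 = 5
  -3 + -2 = -5
  -3 + -1 = -4
  -3 + 6 = 3
  -3 + 10 = 7
  -2 + -1 = -3
  -2 + 6 = 4
  -2 + 10 = 8
  -1 + 6 = 5
  -1 + 10 = 9
  6 + 10 = 16
Collected distinct sums: {-8, -7, -6, -5, -4, -3, 1, 3, 4, 5, 7, 8, 9, 16}
|A +̂ A| = 14
(Reference bound: |A +̂ A| ≥ 2|A| - 3 for |A| ≥ 2, with |A| = 6 giving ≥ 9.)

|A +̂ A| = 14


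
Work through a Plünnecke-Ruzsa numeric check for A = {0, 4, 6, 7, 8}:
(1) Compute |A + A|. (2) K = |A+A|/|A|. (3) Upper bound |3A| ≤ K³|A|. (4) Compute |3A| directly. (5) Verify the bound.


|A| = 5.
Step 1: Compute A + A by enumerating all 25 pairs.
A + A = {0, 4, 6, 7, 8, 10, 11, 12, 13, 14, 15, 16}, so |A + A| = 12.
Step 2: Doubling constant K = |A + A|/|A| = 12/5 = 12/5 ≈ 2.4000.
Step 3: Plünnecke-Ruzsa gives |3A| ≤ K³·|A| = (2.4000)³ · 5 ≈ 69.1200.
Step 4: Compute 3A = A + A + A directly by enumerating all triples (a,b,c) ∈ A³; |3A| = 20.
Step 5: Check 20 ≤ 69.1200? Yes ✓.

K = 12/5, Plünnecke-Ruzsa bound K³|A| ≈ 69.1200, |3A| = 20, inequality holds.


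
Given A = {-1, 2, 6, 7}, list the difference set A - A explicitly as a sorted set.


A - A = {a - a' : a, a' ∈ A}.
Compute a - a' for each ordered pair (a, a'):
a = -1: -1--1=0, -1-2=-3, -1-6=-7, -1-7=-8
a = 2: 2--1=3, 2-2=0, 2-6=-4, 2-7=-5
a = 6: 6--1=7, 6-2=4, 6-6=0, 6-7=-1
a = 7: 7--1=8, 7-2=5, 7-6=1, 7-7=0
Collecting distinct values (and noting 0 appears from a-a):
A - A = {-8, -7, -5, -4, -3, -1, 0, 1, 3, 4, 5, 7, 8}
|A - A| = 13

A - A = {-8, -7, -5, -4, -3, -1, 0, 1, 3, 4, 5, 7, 8}


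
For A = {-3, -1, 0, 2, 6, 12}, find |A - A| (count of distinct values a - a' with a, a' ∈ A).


A - A = {a - a' : a, a' ∈ A}; |A| = 6.
Bounds: 2|A|-1 ≤ |A - A| ≤ |A|² - |A| + 1, i.e. 11 ≤ |A - A| ≤ 31.
Note: 0 ∈ A - A always (from a - a). The set is symmetric: if d ∈ A - A then -d ∈ A - A.
Enumerate nonzero differences d = a - a' with a > a' (then include -d):
Positive differences: {1, 2, 3, 4, 5, 6, 7, 9, 10, 12, 13, 15}
Full difference set: {0} ∪ (positive diffs) ∪ (negative diffs).
|A - A| = 1 + 2·12 = 25 (matches direct enumeration: 25).

|A - A| = 25


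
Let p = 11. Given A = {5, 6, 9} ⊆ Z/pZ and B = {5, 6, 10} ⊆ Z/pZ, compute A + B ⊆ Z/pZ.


Work in Z/11Z: reduce every sum a + b modulo 11.
Enumerate all 9 pairs:
a = 5: 5+5=10, 5+6=0, 5+10=4
a = 6: 6+5=0, 6+6=1, 6+10=5
a = 9: 9+5=3, 9+6=4, 9+10=8
Distinct residues collected: {0, 1, 3, 4, 5, 8, 10}
|A + B| = 7 (out of 11 total residues).

A + B = {0, 1, 3, 4, 5, 8, 10}


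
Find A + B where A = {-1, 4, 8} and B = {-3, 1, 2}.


A + B = {a + b : a ∈ A, b ∈ B}.
Enumerate all |A|·|B| = 3·3 = 9 pairs (a, b) and collect distinct sums.
a = -1: -1+-3=-4, -1+1=0, -1+2=1
a = 4: 4+-3=1, 4+1=5, 4+2=6
a = 8: 8+-3=5, 8+1=9, 8+2=10
Collecting distinct sums: A + B = {-4, 0, 1, 5, 6, 9, 10}
|A + B| = 7

A + B = {-4, 0, 1, 5, 6, 9, 10}


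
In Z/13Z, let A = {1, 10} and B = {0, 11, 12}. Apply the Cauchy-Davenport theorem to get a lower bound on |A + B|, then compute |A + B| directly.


Cauchy-Davenport: |A + B| ≥ min(p, |A| + |B| - 1) for A, B nonempty in Z/pZ.
|A| = 2, |B| = 3, p = 13.
CD lower bound = min(13, 2 + 3 - 1) = min(13, 4) = 4.
Compute A + B mod 13 directly:
a = 1: 1+0=1, 1+11=12, 1+12=0
a = 10: 10+0=10, 10+11=8, 10+12=9
A + B = {0, 1, 8, 9, 10, 12}, so |A + B| = 6.
Verify: 6 ≥ 4? Yes ✓.

CD lower bound = 4, actual |A + B| = 6.


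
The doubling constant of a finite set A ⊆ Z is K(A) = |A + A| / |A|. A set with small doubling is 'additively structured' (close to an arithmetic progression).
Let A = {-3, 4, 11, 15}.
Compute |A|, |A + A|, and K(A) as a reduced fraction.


|A| = 4.
Compute A + A by enumerating all 16 pairs.
A + A = {-6, 1, 8, 12, 15, 19, 22, 26, 30}, so |A + A| = 9.
K = |A + A| / |A| = 9/4 (already in lowest terms) ≈ 2.2500.
Reference: AP of size 4 gives K = 7/4 ≈ 1.7500; a fully generic set of size 4 gives K ≈ 2.5000.

|A| = 4, |A + A| = 9, K = 9/4.


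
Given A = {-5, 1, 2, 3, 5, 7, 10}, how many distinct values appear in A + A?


A + A = {a + a' : a, a' ∈ A}; |A| = 7.
General bounds: 2|A| - 1 ≤ |A + A| ≤ |A|(|A|+1)/2, i.e. 13 ≤ |A + A| ≤ 28.
Lower bound 2|A|-1 is attained iff A is an arithmetic progression.
Enumerate sums a + a' for a ≤ a' (symmetric, so this suffices):
a = -5: -5+-5=-10, -5+1=-4, -5+2=-3, -5+3=-2, -5+5=0, -5+7=2, -5+10=5
a = 1: 1+1=2, 1+2=3, 1+3=4, 1+5=6, 1+7=8, 1+10=11
a = 2: 2+2=4, 2+3=5, 2+5=7, 2+7=9, 2+10=12
a = 3: 3+3=6, 3+5=8, 3+7=10, 3+10=13
a = 5: 5+5=10, 5+7=12, 5+10=15
a = 7: 7+7=14, 7+10=17
a = 10: 10+10=20
Distinct sums: {-10, -4, -3, -2, 0, 2, 3, 4, 5, 6, 7, 8, 9, 10, 11, 12, 13, 14, 15, 17, 20}
|A + A| = 21

|A + A| = 21


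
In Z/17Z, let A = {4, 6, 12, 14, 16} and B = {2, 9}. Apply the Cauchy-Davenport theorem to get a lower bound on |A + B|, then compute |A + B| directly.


Cauchy-Davenport: |A + B| ≥ min(p, |A| + |B| - 1) for A, B nonempty in Z/pZ.
|A| = 5, |B| = 2, p = 17.
CD lower bound = min(17, 5 + 2 - 1) = min(17, 6) = 6.
Compute A + B mod 17 directly:
a = 4: 4+2=6, 4+9=13
a = 6: 6+2=8, 6+9=15
a = 12: 12+2=14, 12+9=4
a = 14: 14+2=16, 14+9=6
a = 16: 16+2=1, 16+9=8
A + B = {1, 4, 6, 8, 13, 14, 15, 16}, so |A + B| = 8.
Verify: 8 ≥ 6? Yes ✓.

CD lower bound = 6, actual |A + B| = 8.


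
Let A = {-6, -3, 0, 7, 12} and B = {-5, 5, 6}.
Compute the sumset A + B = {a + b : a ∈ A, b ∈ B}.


A + B = {a + b : a ∈ A, b ∈ B}.
Enumerate all |A|·|B| = 5·3 = 15 pairs (a, b) and collect distinct sums.
a = -6: -6+-5=-11, -6+5=-1, -6+6=0
a = -3: -3+-5=-8, -3+5=2, -3+6=3
a = 0: 0+-5=-5, 0+5=5, 0+6=6
a = 7: 7+-5=2, 7+5=12, 7+6=13
a = 12: 12+-5=7, 12+5=17, 12+6=18
Collecting distinct sums: A + B = {-11, -8, -5, -1, 0, 2, 3, 5, 6, 7, 12, 13, 17, 18}
|A + B| = 14

A + B = {-11, -8, -5, -1, 0, 2, 3, 5, 6, 7, 12, 13, 17, 18}


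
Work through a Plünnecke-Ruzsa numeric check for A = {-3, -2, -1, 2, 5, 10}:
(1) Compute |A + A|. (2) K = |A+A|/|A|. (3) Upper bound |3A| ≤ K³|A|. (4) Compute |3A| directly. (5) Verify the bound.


|A| = 6.
Step 1: Compute A + A by enumerating all 36 pairs.
A + A = {-6, -5, -4, -3, -2, -1, 0, 1, 2, 3, 4, 7, 8, 9, 10, 12, 15, 20}, so |A + A| = 18.
Step 2: Doubling constant K = |A + A|/|A| = 18/6 = 18/6 ≈ 3.0000.
Step 3: Plünnecke-Ruzsa gives |3A| ≤ K³·|A| = (3.0000)³ · 6 ≈ 162.0000.
Step 4: Compute 3A = A + A + A directly by enumerating all triples (a,b,c) ∈ A³; |3A| = 32.
Step 5: Check 32 ≤ 162.0000? Yes ✓.

K = 18/6, Plünnecke-Ruzsa bound K³|A| ≈ 162.0000, |3A| = 32, inequality holds.


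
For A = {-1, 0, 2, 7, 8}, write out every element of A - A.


A - A = {a - a' : a, a' ∈ A}.
Compute a - a' for each ordered pair (a, a'):
a = -1: -1--1=0, -1-0=-1, -1-2=-3, -1-7=-8, -1-8=-9
a = 0: 0--1=1, 0-0=0, 0-2=-2, 0-7=-7, 0-8=-8
a = 2: 2--1=3, 2-0=2, 2-2=0, 2-7=-5, 2-8=-6
a = 7: 7--1=8, 7-0=7, 7-2=5, 7-7=0, 7-8=-1
a = 8: 8--1=9, 8-0=8, 8-2=6, 8-7=1, 8-8=0
Collecting distinct values (and noting 0 appears from a-a):
A - A = {-9, -8, -7, -6, -5, -3, -2, -1, 0, 1, 2, 3, 5, 6, 7, 8, 9}
|A - A| = 17

A - A = {-9, -8, -7, -6, -5, -3, -2, -1, 0, 1, 2, 3, 5, 6, 7, 8, 9}


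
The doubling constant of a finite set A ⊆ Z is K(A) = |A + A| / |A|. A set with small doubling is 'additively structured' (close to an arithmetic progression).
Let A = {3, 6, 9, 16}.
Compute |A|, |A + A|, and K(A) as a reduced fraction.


|A| = 4.
Compute A + A by enumerating all 16 pairs.
A + A = {6, 9, 12, 15, 18, 19, 22, 25, 32}, so |A + A| = 9.
K = |A + A| / |A| = 9/4 (already in lowest terms) ≈ 2.2500.
Reference: AP of size 4 gives K = 7/4 ≈ 1.7500; a fully generic set of size 4 gives K ≈ 2.5000.

|A| = 4, |A + A| = 9, K = 9/4.


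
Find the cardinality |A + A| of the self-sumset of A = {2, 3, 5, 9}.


A + A = {a + a' : a, a' ∈ A}; |A| = 4.
General bounds: 2|A| - 1 ≤ |A + A| ≤ |A|(|A|+1)/2, i.e. 7 ≤ |A + A| ≤ 10.
Lower bound 2|A|-1 is attained iff A is an arithmetic progression.
Enumerate sums a + a' for a ≤ a' (symmetric, so this suffices):
a = 2: 2+2=4, 2+3=5, 2+5=7, 2+9=11
a = 3: 3+3=6, 3+5=8, 3+9=12
a = 5: 5+5=10, 5+9=14
a = 9: 9+9=18
Distinct sums: {4, 5, 6, 7, 8, 10, 11, 12, 14, 18}
|A + A| = 10

|A + A| = 10


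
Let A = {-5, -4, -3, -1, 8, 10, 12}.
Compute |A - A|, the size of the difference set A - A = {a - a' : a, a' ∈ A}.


A - A = {a - a' : a, a' ∈ A}; |A| = 7.
Bounds: 2|A|-1 ≤ |A - A| ≤ |A|² - |A| + 1, i.e. 13 ≤ |A - A| ≤ 43.
Note: 0 ∈ A - A always (from a - a). The set is symmetric: if d ∈ A - A then -d ∈ A - A.
Enumerate nonzero differences d = a - a' with a > a' (then include -d):
Positive differences: {1, 2, 3, 4, 9, 11, 12, 13, 14, 15, 16, 17}
Full difference set: {0} ∪ (positive diffs) ∪ (negative diffs).
|A - A| = 1 + 2·12 = 25 (matches direct enumeration: 25).

|A - A| = 25


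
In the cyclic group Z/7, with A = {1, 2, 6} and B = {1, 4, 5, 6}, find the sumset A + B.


Work in Z/7Z: reduce every sum a + b modulo 7.
Enumerate all 12 pairs:
a = 1: 1+1=2, 1+4=5, 1+5=6, 1+6=0
a = 2: 2+1=3, 2+4=6, 2+5=0, 2+6=1
a = 6: 6+1=0, 6+4=3, 6+5=4, 6+6=5
Distinct residues collected: {0, 1, 2, 3, 4, 5, 6}
|A + B| = 7 (out of 7 total residues).

A + B = {0, 1, 2, 3, 4, 5, 6}


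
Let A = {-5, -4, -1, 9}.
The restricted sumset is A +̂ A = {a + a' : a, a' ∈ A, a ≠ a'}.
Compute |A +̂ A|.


Restricted sumset: A +̂ A = {a + a' : a ∈ A, a' ∈ A, a ≠ a'}.
Equivalently, take A + A and drop any sum 2a that is achievable ONLY as a + a for a ∈ A (i.e. sums representable only with equal summands).
Enumerate pairs (a, a') with a < a' (symmetric, so each unordered pair gives one sum; this covers all a ≠ a'):
  -5 + -4 = -9
  -5 + -1 = -6
  -5 + 9 = 4
  -4 + -1 = -5
  -4 + 9 = 5
  -1 + 9 = 8
Collected distinct sums: {-9, -6, -5, 4, 5, 8}
|A +̂ A| = 6
(Reference bound: |A +̂ A| ≥ 2|A| - 3 for |A| ≥ 2, with |A| = 4 giving ≥ 5.)

|A +̂ A| = 6


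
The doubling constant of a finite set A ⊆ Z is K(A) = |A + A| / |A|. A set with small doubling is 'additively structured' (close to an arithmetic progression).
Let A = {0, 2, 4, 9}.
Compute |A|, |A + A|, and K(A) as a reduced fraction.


|A| = 4.
Compute A + A by enumerating all 16 pairs.
A + A = {0, 2, 4, 6, 8, 9, 11, 13, 18}, so |A + A| = 9.
K = |A + A| / |A| = 9/4 (already in lowest terms) ≈ 2.2500.
Reference: AP of size 4 gives K = 7/4 ≈ 1.7500; a fully generic set of size 4 gives K ≈ 2.5000.

|A| = 4, |A + A| = 9, K = 9/4.


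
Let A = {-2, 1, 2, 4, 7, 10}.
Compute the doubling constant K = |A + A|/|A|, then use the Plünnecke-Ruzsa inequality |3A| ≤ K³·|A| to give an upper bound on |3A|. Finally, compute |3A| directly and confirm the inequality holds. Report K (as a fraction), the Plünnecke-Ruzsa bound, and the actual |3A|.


|A| = 6.
Step 1: Compute A + A by enumerating all 36 pairs.
A + A = {-4, -1, 0, 2, 3, 4, 5, 6, 8, 9, 11, 12, 14, 17, 20}, so |A + A| = 15.
Step 2: Doubling constant K = |A + A|/|A| = 15/6 = 15/6 ≈ 2.5000.
Step 3: Plünnecke-Ruzsa gives |3A| ≤ K³·|A| = (2.5000)³ · 6 ≈ 93.7500.
Step 4: Compute 3A = A + A + A directly by enumerating all triples (a,b,c) ∈ A³; |3A| = 27.
Step 5: Check 27 ≤ 93.7500? Yes ✓.

K = 15/6, Plünnecke-Ruzsa bound K³|A| ≈ 93.7500, |3A| = 27, inequality holds.


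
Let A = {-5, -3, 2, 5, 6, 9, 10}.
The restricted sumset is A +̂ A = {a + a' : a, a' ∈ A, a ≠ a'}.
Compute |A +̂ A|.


Restricted sumset: A +̂ A = {a + a' : a ∈ A, a' ∈ A, a ≠ a'}.
Equivalently, take A + A and drop any sum 2a that is achievable ONLY as a + a for a ∈ A (i.e. sums representable only with equal summands).
Enumerate pairs (a, a') with a < a' (symmetric, so each unordered pair gives one sum; this covers all a ≠ a'):
  -5 + -3 = -8
  -5 + 2 = -3
  -5 + 5 = 0
  -5 + 6 = 1
  -5 + 9 = 4
  -5 + 10 = 5
  -3 + 2 = -1
  -3 + 5 = 2
  -3 + 6 = 3
  -3 + 9 = 6
  -3 + 10 = 7
  2 + 5 = 7
  2 + 6 = 8
  2 + 9 = 11
  2 + 10 = 12
  5 + 6 = 11
  5 + 9 = 14
  5 + 10 = 15
  6 + 9 = 15
  6 + 10 = 16
  9 + 10 = 19
Collected distinct sums: {-8, -3, -1, 0, 1, 2, 3, 4, 5, 6, 7, 8, 11, 12, 14, 15, 16, 19}
|A +̂ A| = 18
(Reference bound: |A +̂ A| ≥ 2|A| - 3 for |A| ≥ 2, with |A| = 7 giving ≥ 11.)

|A +̂ A| = 18


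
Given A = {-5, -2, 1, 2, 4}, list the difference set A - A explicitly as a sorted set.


A - A = {a - a' : a, a' ∈ A}.
Compute a - a' for each ordered pair (a, a'):
a = -5: -5--5=0, -5--2=-3, -5-1=-6, -5-2=-7, -5-4=-9
a = -2: -2--5=3, -2--2=0, -2-1=-3, -2-2=-4, -2-4=-6
a = 1: 1--5=6, 1--2=3, 1-1=0, 1-2=-1, 1-4=-3
a = 2: 2--5=7, 2--2=4, 2-1=1, 2-2=0, 2-4=-2
a = 4: 4--5=9, 4--2=6, 4-1=3, 4-2=2, 4-4=0
Collecting distinct values (and noting 0 appears from a-a):
A - A = {-9, -7, -6, -4, -3, -2, -1, 0, 1, 2, 3, 4, 6, 7, 9}
|A - A| = 15

A - A = {-9, -7, -6, -4, -3, -2, -1, 0, 1, 2, 3, 4, 6, 7, 9}


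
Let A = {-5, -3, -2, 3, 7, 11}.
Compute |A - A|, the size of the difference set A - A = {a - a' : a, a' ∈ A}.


A - A = {a - a' : a, a' ∈ A}; |A| = 6.
Bounds: 2|A|-1 ≤ |A - A| ≤ |A|² - |A| + 1, i.e. 11 ≤ |A - A| ≤ 31.
Note: 0 ∈ A - A always (from a - a). The set is symmetric: if d ∈ A - A then -d ∈ A - A.
Enumerate nonzero differences d = a - a' with a > a' (then include -d):
Positive differences: {1, 2, 3, 4, 5, 6, 8, 9, 10, 12, 13, 14, 16}
Full difference set: {0} ∪ (positive diffs) ∪ (negative diffs).
|A - A| = 1 + 2·13 = 27 (matches direct enumeration: 27).

|A - A| = 27


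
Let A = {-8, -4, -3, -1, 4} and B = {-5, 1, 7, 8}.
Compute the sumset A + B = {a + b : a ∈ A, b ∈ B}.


A + B = {a + b : a ∈ A, b ∈ B}.
Enumerate all |A|·|B| = 5·4 = 20 pairs (a, b) and collect distinct sums.
a = -8: -8+-5=-13, -8+1=-7, -8+7=-1, -8+8=0
a = -4: -4+-5=-9, -4+1=-3, -4+7=3, -4+8=4
a = -3: -3+-5=-8, -3+1=-2, -3+7=4, -3+8=5
a = -1: -1+-5=-6, -1+1=0, -1+7=6, -1+8=7
a = 4: 4+-5=-1, 4+1=5, 4+7=11, 4+8=12
Collecting distinct sums: A + B = {-13, -9, -8, -7, -6, -3, -2, -1, 0, 3, 4, 5, 6, 7, 11, 12}
|A + B| = 16

A + B = {-13, -9, -8, -7, -6, -3, -2, -1, 0, 3, 4, 5, 6, 7, 11, 12}


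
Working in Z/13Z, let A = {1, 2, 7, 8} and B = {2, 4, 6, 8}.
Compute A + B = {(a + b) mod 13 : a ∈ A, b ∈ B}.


Work in Z/13Z: reduce every sum a + b modulo 13.
Enumerate all 16 pairs:
a = 1: 1+2=3, 1+4=5, 1+6=7, 1+8=9
a = 2: 2+2=4, 2+4=6, 2+6=8, 2+8=10
a = 7: 7+2=9, 7+4=11, 7+6=0, 7+8=2
a = 8: 8+2=10, 8+4=12, 8+6=1, 8+8=3
Distinct residues collected: {0, 1, 2, 3, 4, 5, 6, 7, 8, 9, 10, 11, 12}
|A + B| = 13 (out of 13 total residues).

A + B = {0, 1, 2, 3, 4, 5, 6, 7, 8, 9, 10, 11, 12}


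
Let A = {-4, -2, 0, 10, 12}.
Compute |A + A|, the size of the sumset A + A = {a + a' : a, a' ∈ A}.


A + A = {a + a' : a, a' ∈ A}; |A| = 5.
General bounds: 2|A| - 1 ≤ |A + A| ≤ |A|(|A|+1)/2, i.e. 9 ≤ |A + A| ≤ 15.
Lower bound 2|A|-1 is attained iff A is an arithmetic progression.
Enumerate sums a + a' for a ≤ a' (symmetric, so this suffices):
a = -4: -4+-4=-8, -4+-2=-6, -4+0=-4, -4+10=6, -4+12=8
a = -2: -2+-2=-4, -2+0=-2, -2+10=8, -2+12=10
a = 0: 0+0=0, 0+10=10, 0+12=12
a = 10: 10+10=20, 10+12=22
a = 12: 12+12=24
Distinct sums: {-8, -6, -4, -2, 0, 6, 8, 10, 12, 20, 22, 24}
|A + A| = 12

|A + A| = 12


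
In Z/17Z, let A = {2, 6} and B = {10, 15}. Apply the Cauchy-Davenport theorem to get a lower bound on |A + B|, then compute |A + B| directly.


Cauchy-Davenport: |A + B| ≥ min(p, |A| + |B| - 1) for A, B nonempty in Z/pZ.
|A| = 2, |B| = 2, p = 17.
CD lower bound = min(17, 2 + 2 - 1) = min(17, 3) = 3.
Compute A + B mod 17 directly:
a = 2: 2+10=12, 2+15=0
a = 6: 6+10=16, 6+15=4
A + B = {0, 4, 12, 16}, so |A + B| = 4.
Verify: 4 ≥ 3? Yes ✓.

CD lower bound = 3, actual |A + B| = 4.


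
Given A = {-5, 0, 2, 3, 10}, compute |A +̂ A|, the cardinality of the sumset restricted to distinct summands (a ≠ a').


Restricted sumset: A +̂ A = {a + a' : a ∈ A, a' ∈ A, a ≠ a'}.
Equivalently, take A + A and drop any sum 2a that is achievable ONLY as a + a for a ∈ A (i.e. sums representable only with equal summands).
Enumerate pairs (a, a') with a < a' (symmetric, so each unordered pair gives one sum; this covers all a ≠ a'):
  -5 + 0 = -5
  -5 + 2 = -3
  -5 + 3 = -2
  -5 + 10 = 5
  0 + 2 = 2
  0 + 3 = 3
  0 + 10 = 10
  2 + 3 = 5
  2 + 10 = 12
  3 + 10 = 13
Collected distinct sums: {-5, -3, -2, 2, 3, 5, 10, 12, 13}
|A +̂ A| = 9
(Reference bound: |A +̂ A| ≥ 2|A| - 3 for |A| ≥ 2, with |A| = 5 giving ≥ 7.)

|A +̂ A| = 9


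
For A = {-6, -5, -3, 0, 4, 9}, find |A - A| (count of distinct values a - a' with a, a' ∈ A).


A - A = {a - a' : a, a' ∈ A}; |A| = 6.
Bounds: 2|A|-1 ≤ |A - A| ≤ |A|² - |A| + 1, i.e. 11 ≤ |A - A| ≤ 31.
Note: 0 ∈ A - A always (from a - a). The set is symmetric: if d ∈ A - A then -d ∈ A - A.
Enumerate nonzero differences d = a - a' with a > a' (then include -d):
Positive differences: {1, 2, 3, 4, 5, 6, 7, 9, 10, 12, 14, 15}
Full difference set: {0} ∪ (positive diffs) ∪ (negative diffs).
|A - A| = 1 + 2·12 = 25 (matches direct enumeration: 25).

|A - A| = 25


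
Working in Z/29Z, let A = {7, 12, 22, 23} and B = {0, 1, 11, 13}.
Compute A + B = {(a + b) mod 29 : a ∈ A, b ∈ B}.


Work in Z/29Z: reduce every sum a + b modulo 29.
Enumerate all 16 pairs:
a = 7: 7+0=7, 7+1=8, 7+11=18, 7+13=20
a = 12: 12+0=12, 12+1=13, 12+11=23, 12+13=25
a = 22: 22+0=22, 22+1=23, 22+11=4, 22+13=6
a = 23: 23+0=23, 23+1=24, 23+11=5, 23+13=7
Distinct residues collected: {4, 5, 6, 7, 8, 12, 13, 18, 20, 22, 23, 24, 25}
|A + B| = 13 (out of 29 total residues).

A + B = {4, 5, 6, 7, 8, 12, 13, 18, 20, 22, 23, 24, 25}


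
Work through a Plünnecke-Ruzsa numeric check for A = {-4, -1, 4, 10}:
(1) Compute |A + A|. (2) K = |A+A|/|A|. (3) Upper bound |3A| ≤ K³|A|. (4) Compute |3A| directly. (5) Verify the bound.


|A| = 4.
Step 1: Compute A + A by enumerating all 16 pairs.
A + A = {-8, -5, -2, 0, 3, 6, 8, 9, 14, 20}, so |A + A| = 10.
Step 2: Doubling constant K = |A + A|/|A| = 10/4 = 10/4 ≈ 2.5000.
Step 3: Plünnecke-Ruzsa gives |3A| ≤ K³·|A| = (2.5000)³ · 4 ≈ 62.5000.
Step 4: Compute 3A = A + A + A directly by enumerating all triples (a,b,c) ∈ A³; |3A| = 19.
Step 5: Check 19 ≤ 62.5000? Yes ✓.

K = 10/4, Plünnecke-Ruzsa bound K³|A| ≈ 62.5000, |3A| = 19, inequality holds.


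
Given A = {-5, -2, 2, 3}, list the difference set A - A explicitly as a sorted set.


A - A = {a - a' : a, a' ∈ A}.
Compute a - a' for each ordered pair (a, a'):
a = -5: -5--5=0, -5--2=-3, -5-2=-7, -5-3=-8
a = -2: -2--5=3, -2--2=0, -2-2=-4, -2-3=-5
a = 2: 2--5=7, 2--2=4, 2-2=0, 2-3=-1
a = 3: 3--5=8, 3--2=5, 3-2=1, 3-3=0
Collecting distinct values (and noting 0 appears from a-a):
A - A = {-8, -7, -5, -4, -3, -1, 0, 1, 3, 4, 5, 7, 8}
|A - A| = 13

A - A = {-8, -7, -5, -4, -3, -1, 0, 1, 3, 4, 5, 7, 8}


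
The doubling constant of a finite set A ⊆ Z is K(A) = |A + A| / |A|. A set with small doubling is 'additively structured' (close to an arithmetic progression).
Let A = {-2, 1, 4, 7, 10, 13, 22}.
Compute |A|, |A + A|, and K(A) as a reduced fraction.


|A| = 7.
Compute A + A by enumerating all 49 pairs.
A + A = {-4, -1, 2, 5, 8, 11, 14, 17, 20, 23, 26, 29, 32, 35, 44}, so |A + A| = 15.
K = |A + A| / |A| = 15/7 (already in lowest terms) ≈ 2.1429.
Reference: AP of size 7 gives K = 13/7 ≈ 1.8571; a fully generic set of size 7 gives K ≈ 4.0000.

|A| = 7, |A + A| = 15, K = 15/7.


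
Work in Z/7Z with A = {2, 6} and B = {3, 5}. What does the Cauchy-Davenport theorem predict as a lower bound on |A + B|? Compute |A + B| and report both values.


Cauchy-Davenport: |A + B| ≥ min(p, |A| + |B| - 1) for A, B nonempty in Z/pZ.
|A| = 2, |B| = 2, p = 7.
CD lower bound = min(7, 2 + 2 - 1) = min(7, 3) = 3.
Compute A + B mod 7 directly:
a = 2: 2+3=5, 2+5=0
a = 6: 6+3=2, 6+5=4
A + B = {0, 2, 4, 5}, so |A + B| = 4.
Verify: 4 ≥ 3? Yes ✓.

CD lower bound = 3, actual |A + B| = 4.


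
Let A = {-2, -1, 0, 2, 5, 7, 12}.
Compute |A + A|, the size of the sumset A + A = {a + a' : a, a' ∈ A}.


A + A = {a + a' : a, a' ∈ A}; |A| = 7.
General bounds: 2|A| - 1 ≤ |A + A| ≤ |A|(|A|+1)/2, i.e. 13 ≤ |A + A| ≤ 28.
Lower bound 2|A|-1 is attained iff A is an arithmetic progression.
Enumerate sums a + a' for a ≤ a' (symmetric, so this suffices):
a = -2: -2+-2=-4, -2+-1=-3, -2+0=-2, -2+2=0, -2+5=3, -2+7=5, -2+12=10
a = -1: -1+-1=-2, -1+0=-1, -1+2=1, -1+5=4, -1+7=6, -1+12=11
a = 0: 0+0=0, 0+2=2, 0+5=5, 0+7=7, 0+12=12
a = 2: 2+2=4, 2+5=7, 2+7=9, 2+12=14
a = 5: 5+5=10, 5+7=12, 5+12=17
a = 7: 7+7=14, 7+12=19
a = 12: 12+12=24
Distinct sums: {-4, -3, -2, -1, 0, 1, 2, 3, 4, 5, 6, 7, 9, 10, 11, 12, 14, 17, 19, 24}
|A + A| = 20

|A + A| = 20


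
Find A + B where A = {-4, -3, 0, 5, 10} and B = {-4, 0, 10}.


A + B = {a + b : a ∈ A, b ∈ B}.
Enumerate all |A|·|B| = 5·3 = 15 pairs (a, b) and collect distinct sums.
a = -4: -4+-4=-8, -4+0=-4, -4+10=6
a = -3: -3+-4=-7, -3+0=-3, -3+10=7
a = 0: 0+-4=-4, 0+0=0, 0+10=10
a = 5: 5+-4=1, 5+0=5, 5+10=15
a = 10: 10+-4=6, 10+0=10, 10+10=20
Collecting distinct sums: A + B = {-8, -7, -4, -3, 0, 1, 5, 6, 7, 10, 15, 20}
|A + B| = 12

A + B = {-8, -7, -4, -3, 0, 1, 5, 6, 7, 10, 15, 20}


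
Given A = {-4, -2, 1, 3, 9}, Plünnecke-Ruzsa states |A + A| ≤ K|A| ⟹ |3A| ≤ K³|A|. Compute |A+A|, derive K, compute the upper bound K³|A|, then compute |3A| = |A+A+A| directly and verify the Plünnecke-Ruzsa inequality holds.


|A| = 5.
Step 1: Compute A + A by enumerating all 25 pairs.
A + A = {-8, -6, -4, -3, -1, 1, 2, 4, 5, 6, 7, 10, 12, 18}, so |A + A| = 14.
Step 2: Doubling constant K = |A + A|/|A| = 14/5 = 14/5 ≈ 2.8000.
Step 3: Plünnecke-Ruzsa gives |3A| ≤ K³·|A| = (2.8000)³ · 5 ≈ 109.7600.
Step 4: Compute 3A = A + A + A directly by enumerating all triples (a,b,c) ∈ A³; |3A| = 28.
Step 5: Check 28 ≤ 109.7600? Yes ✓.

K = 14/5, Plünnecke-Ruzsa bound K³|A| ≈ 109.7600, |3A| = 28, inequality holds.


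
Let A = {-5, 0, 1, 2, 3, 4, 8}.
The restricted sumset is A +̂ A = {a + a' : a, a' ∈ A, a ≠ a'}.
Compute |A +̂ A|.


Restricted sumset: A +̂ A = {a + a' : a ∈ A, a' ∈ A, a ≠ a'}.
Equivalently, take A + A and drop any sum 2a that is achievable ONLY as a + a for a ∈ A (i.e. sums representable only with equal summands).
Enumerate pairs (a, a') with a < a' (symmetric, so each unordered pair gives one sum; this covers all a ≠ a'):
  -5 + 0 = -5
  -5 + 1 = -4
  -5 + 2 = -3
  -5 + 3 = -2
  -5 + 4 = -1
  -5 + 8 = 3
  0 + 1 = 1
  0 + 2 = 2
  0 + 3 = 3
  0 + 4 = 4
  0 + 8 = 8
  1 + 2 = 3
  1 + 3 = 4
  1 + 4 = 5
  1 + 8 = 9
  2 + 3 = 5
  2 + 4 = 6
  2 + 8 = 10
  3 + 4 = 7
  3 + 8 = 11
  4 + 8 = 12
Collected distinct sums: {-5, -4, -3, -2, -1, 1, 2, 3, 4, 5, 6, 7, 8, 9, 10, 11, 12}
|A +̂ A| = 17
(Reference bound: |A +̂ A| ≥ 2|A| - 3 for |A| ≥ 2, with |A| = 7 giving ≥ 11.)

|A +̂ A| = 17


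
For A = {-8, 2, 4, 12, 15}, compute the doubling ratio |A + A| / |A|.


|A| = 5.
Compute A + A by enumerating all 25 pairs.
A + A = {-16, -6, -4, 4, 6, 7, 8, 14, 16, 17, 19, 24, 27, 30}, so |A + A| = 14.
K = |A + A| / |A| = 14/5 (already in lowest terms) ≈ 2.8000.
Reference: AP of size 5 gives K = 9/5 ≈ 1.8000; a fully generic set of size 5 gives K ≈ 3.0000.

|A| = 5, |A + A| = 14, K = 14/5.


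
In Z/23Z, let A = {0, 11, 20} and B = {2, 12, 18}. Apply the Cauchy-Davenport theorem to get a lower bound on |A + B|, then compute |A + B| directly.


Cauchy-Davenport: |A + B| ≥ min(p, |A| + |B| - 1) for A, B nonempty in Z/pZ.
|A| = 3, |B| = 3, p = 23.
CD lower bound = min(23, 3 + 3 - 1) = min(23, 5) = 5.
Compute A + B mod 23 directly:
a = 0: 0+2=2, 0+12=12, 0+18=18
a = 11: 11+2=13, 11+12=0, 11+18=6
a = 20: 20+2=22, 20+12=9, 20+18=15
A + B = {0, 2, 6, 9, 12, 13, 15, 18, 22}, so |A + B| = 9.
Verify: 9 ≥ 5? Yes ✓.

CD lower bound = 5, actual |A + B| = 9.


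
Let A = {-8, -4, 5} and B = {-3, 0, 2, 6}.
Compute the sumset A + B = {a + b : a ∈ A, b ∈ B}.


A + B = {a + b : a ∈ A, b ∈ B}.
Enumerate all |A|·|B| = 3·4 = 12 pairs (a, b) and collect distinct sums.
a = -8: -8+-3=-11, -8+0=-8, -8+2=-6, -8+6=-2
a = -4: -4+-3=-7, -4+0=-4, -4+2=-2, -4+6=2
a = 5: 5+-3=2, 5+0=5, 5+2=7, 5+6=11
Collecting distinct sums: A + B = {-11, -8, -7, -6, -4, -2, 2, 5, 7, 11}
|A + B| = 10

A + B = {-11, -8, -7, -6, -4, -2, 2, 5, 7, 11}


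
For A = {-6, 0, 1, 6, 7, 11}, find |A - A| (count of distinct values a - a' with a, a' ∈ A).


A - A = {a - a' : a, a' ∈ A}; |A| = 6.
Bounds: 2|A|-1 ≤ |A - A| ≤ |A|² - |A| + 1, i.e. 11 ≤ |A - A| ≤ 31.
Note: 0 ∈ A - A always (from a - a). The set is symmetric: if d ∈ A - A then -d ∈ A - A.
Enumerate nonzero differences d = a - a' with a > a' (then include -d):
Positive differences: {1, 4, 5, 6, 7, 10, 11, 12, 13, 17}
Full difference set: {0} ∪ (positive diffs) ∪ (negative diffs).
|A - A| = 1 + 2·10 = 21 (matches direct enumeration: 21).

|A - A| = 21


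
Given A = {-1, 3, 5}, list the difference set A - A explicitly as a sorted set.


A - A = {a - a' : a, a' ∈ A}.
Compute a - a' for each ordered pair (a, a'):
a = -1: -1--1=0, -1-3=-4, -1-5=-6
a = 3: 3--1=4, 3-3=0, 3-5=-2
a = 5: 5--1=6, 5-3=2, 5-5=0
Collecting distinct values (and noting 0 appears from a-a):
A - A = {-6, -4, -2, 0, 2, 4, 6}
|A - A| = 7

A - A = {-6, -4, -2, 0, 2, 4, 6}


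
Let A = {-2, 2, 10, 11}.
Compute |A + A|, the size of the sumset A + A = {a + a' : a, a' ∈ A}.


A + A = {a + a' : a, a' ∈ A}; |A| = 4.
General bounds: 2|A| - 1 ≤ |A + A| ≤ |A|(|A|+1)/2, i.e. 7 ≤ |A + A| ≤ 10.
Lower bound 2|A|-1 is attained iff A is an arithmetic progression.
Enumerate sums a + a' for a ≤ a' (symmetric, so this suffices):
a = -2: -2+-2=-4, -2+2=0, -2+10=8, -2+11=9
a = 2: 2+2=4, 2+10=12, 2+11=13
a = 10: 10+10=20, 10+11=21
a = 11: 11+11=22
Distinct sums: {-4, 0, 4, 8, 9, 12, 13, 20, 21, 22}
|A + A| = 10

|A + A| = 10


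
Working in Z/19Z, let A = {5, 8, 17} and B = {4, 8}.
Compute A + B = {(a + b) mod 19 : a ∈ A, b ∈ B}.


Work in Z/19Z: reduce every sum a + b modulo 19.
Enumerate all 6 pairs:
a = 5: 5+4=9, 5+8=13
a = 8: 8+4=12, 8+8=16
a = 17: 17+4=2, 17+8=6
Distinct residues collected: {2, 6, 9, 12, 13, 16}
|A + B| = 6 (out of 19 total residues).

A + B = {2, 6, 9, 12, 13, 16}


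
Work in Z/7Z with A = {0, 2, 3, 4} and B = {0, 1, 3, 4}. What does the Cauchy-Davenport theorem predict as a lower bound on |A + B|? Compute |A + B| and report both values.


Cauchy-Davenport: |A + B| ≥ min(p, |A| + |B| - 1) for A, B nonempty in Z/pZ.
|A| = 4, |B| = 4, p = 7.
CD lower bound = min(7, 4 + 4 - 1) = min(7, 7) = 7.
Compute A + B mod 7 directly:
a = 0: 0+0=0, 0+1=1, 0+3=3, 0+4=4
a = 2: 2+0=2, 2+1=3, 2+3=5, 2+4=6
a = 3: 3+0=3, 3+1=4, 3+3=6, 3+4=0
a = 4: 4+0=4, 4+1=5, 4+3=0, 4+4=1
A + B = {0, 1, 2, 3, 4, 5, 6}, so |A + B| = 7.
Verify: 7 ≥ 7? Yes ✓.

CD lower bound = 7, actual |A + B| = 7.


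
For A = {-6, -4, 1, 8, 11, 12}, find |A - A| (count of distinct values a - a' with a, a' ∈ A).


A - A = {a - a' : a, a' ∈ A}; |A| = 6.
Bounds: 2|A|-1 ≤ |A - A| ≤ |A|² - |A| + 1, i.e. 11 ≤ |A - A| ≤ 31.
Note: 0 ∈ A - A always (from a - a). The set is symmetric: if d ∈ A - A then -d ∈ A - A.
Enumerate nonzero differences d = a - a' with a > a' (then include -d):
Positive differences: {1, 2, 3, 4, 5, 7, 10, 11, 12, 14, 15, 16, 17, 18}
Full difference set: {0} ∪ (positive diffs) ∪ (negative diffs).
|A - A| = 1 + 2·14 = 29 (matches direct enumeration: 29).

|A - A| = 29


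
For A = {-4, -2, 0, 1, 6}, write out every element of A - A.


A - A = {a - a' : a, a' ∈ A}.
Compute a - a' for each ordered pair (a, a'):
a = -4: -4--4=0, -4--2=-2, -4-0=-4, -4-1=-5, -4-6=-10
a = -2: -2--4=2, -2--2=0, -2-0=-2, -2-1=-3, -2-6=-8
a = 0: 0--4=4, 0--2=2, 0-0=0, 0-1=-1, 0-6=-6
a = 1: 1--4=5, 1--2=3, 1-0=1, 1-1=0, 1-6=-5
a = 6: 6--4=10, 6--2=8, 6-0=6, 6-1=5, 6-6=0
Collecting distinct values (and noting 0 appears from a-a):
A - A = {-10, -8, -6, -5, -4, -3, -2, -1, 0, 1, 2, 3, 4, 5, 6, 8, 10}
|A - A| = 17

A - A = {-10, -8, -6, -5, -4, -3, -2, -1, 0, 1, 2, 3, 4, 5, 6, 8, 10}


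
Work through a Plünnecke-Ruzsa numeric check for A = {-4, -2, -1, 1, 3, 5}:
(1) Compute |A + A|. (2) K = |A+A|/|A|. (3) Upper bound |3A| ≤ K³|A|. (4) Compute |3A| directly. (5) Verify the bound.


|A| = 6.
Step 1: Compute A + A by enumerating all 36 pairs.
A + A = {-8, -6, -5, -4, -3, -2, -1, 0, 1, 2, 3, 4, 6, 8, 10}, so |A + A| = 15.
Step 2: Doubling constant K = |A + A|/|A| = 15/6 = 15/6 ≈ 2.5000.
Step 3: Plünnecke-Ruzsa gives |3A| ≤ K³·|A| = (2.5000)³ · 6 ≈ 93.7500.
Step 4: Compute 3A = A + A + A directly by enumerating all triples (a,b,c) ∈ A³; |3A| = 24.
Step 5: Check 24 ≤ 93.7500? Yes ✓.

K = 15/6, Plünnecke-Ruzsa bound K³|A| ≈ 93.7500, |3A| = 24, inequality holds.


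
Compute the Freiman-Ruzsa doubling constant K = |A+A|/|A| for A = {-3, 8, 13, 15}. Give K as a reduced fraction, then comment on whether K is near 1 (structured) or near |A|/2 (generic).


|A| = 4.
Compute A + A by enumerating all 16 pairs.
A + A = {-6, 5, 10, 12, 16, 21, 23, 26, 28, 30}, so |A + A| = 10.
K = |A + A| / |A| = 10/4 = 5/2 ≈ 2.5000.
Reference: AP of size 4 gives K = 7/4 ≈ 1.7500; a fully generic set of size 4 gives K ≈ 2.5000.

|A| = 4, |A + A| = 10, K = 10/4 = 5/2.


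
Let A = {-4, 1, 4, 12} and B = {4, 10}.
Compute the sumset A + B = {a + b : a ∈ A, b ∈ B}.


A + B = {a + b : a ∈ A, b ∈ B}.
Enumerate all |A|·|B| = 4·2 = 8 pairs (a, b) and collect distinct sums.
a = -4: -4+4=0, -4+10=6
a = 1: 1+4=5, 1+10=11
a = 4: 4+4=8, 4+10=14
a = 12: 12+4=16, 12+10=22
Collecting distinct sums: A + B = {0, 5, 6, 8, 11, 14, 16, 22}
|A + B| = 8

A + B = {0, 5, 6, 8, 11, 14, 16, 22}


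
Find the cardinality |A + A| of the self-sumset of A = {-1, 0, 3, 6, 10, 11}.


A + A = {a + a' : a, a' ∈ A}; |A| = 6.
General bounds: 2|A| - 1 ≤ |A + A| ≤ |A|(|A|+1)/2, i.e. 11 ≤ |A + A| ≤ 21.
Lower bound 2|A|-1 is attained iff A is an arithmetic progression.
Enumerate sums a + a' for a ≤ a' (symmetric, so this suffices):
a = -1: -1+-1=-2, -1+0=-1, -1+3=2, -1+6=5, -1+10=9, -1+11=10
a = 0: 0+0=0, 0+3=3, 0+6=6, 0+10=10, 0+11=11
a = 3: 3+3=6, 3+6=9, 3+10=13, 3+11=14
a = 6: 6+6=12, 6+10=16, 6+11=17
a = 10: 10+10=20, 10+11=21
a = 11: 11+11=22
Distinct sums: {-2, -1, 0, 2, 3, 5, 6, 9, 10, 11, 12, 13, 14, 16, 17, 20, 21, 22}
|A + A| = 18

|A + A| = 18


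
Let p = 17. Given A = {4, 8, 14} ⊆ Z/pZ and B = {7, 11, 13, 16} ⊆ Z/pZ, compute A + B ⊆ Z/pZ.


Work in Z/17Z: reduce every sum a + b modulo 17.
Enumerate all 12 pairs:
a = 4: 4+7=11, 4+11=15, 4+13=0, 4+16=3
a = 8: 8+7=15, 8+11=2, 8+13=4, 8+16=7
a = 14: 14+7=4, 14+11=8, 14+13=10, 14+16=13
Distinct residues collected: {0, 2, 3, 4, 7, 8, 10, 11, 13, 15}
|A + B| = 10 (out of 17 total residues).

A + B = {0, 2, 3, 4, 7, 8, 10, 11, 13, 15}


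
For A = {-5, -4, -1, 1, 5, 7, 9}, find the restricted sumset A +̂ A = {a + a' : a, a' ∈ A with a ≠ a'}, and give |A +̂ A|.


Restricted sumset: A +̂ A = {a + a' : a ∈ A, a' ∈ A, a ≠ a'}.
Equivalently, take A + A and drop any sum 2a that is achievable ONLY as a + a for a ∈ A (i.e. sums representable only with equal summands).
Enumerate pairs (a, a') with a < a' (symmetric, so each unordered pair gives one sum; this covers all a ≠ a'):
  -5 + -4 = -9
  -5 + -1 = -6
  -5 + 1 = -4
  -5 + 5 = 0
  -5 + 7 = 2
  -5 + 9 = 4
  -4 + -1 = -5
  -4 + 1 = -3
  -4 + 5 = 1
  -4 + 7 = 3
  -4 + 9 = 5
  -1 + 1 = 0
  -1 + 5 = 4
  -1 + 7 = 6
  -1 + 9 = 8
  1 + 5 = 6
  1 + 7 = 8
  1 + 9 = 10
  5 + 7 = 12
  5 + 9 = 14
  7 + 9 = 16
Collected distinct sums: {-9, -6, -5, -4, -3, 0, 1, 2, 3, 4, 5, 6, 8, 10, 12, 14, 16}
|A +̂ A| = 17
(Reference bound: |A +̂ A| ≥ 2|A| - 3 for |A| ≥ 2, with |A| = 7 giving ≥ 11.)

|A +̂ A| = 17


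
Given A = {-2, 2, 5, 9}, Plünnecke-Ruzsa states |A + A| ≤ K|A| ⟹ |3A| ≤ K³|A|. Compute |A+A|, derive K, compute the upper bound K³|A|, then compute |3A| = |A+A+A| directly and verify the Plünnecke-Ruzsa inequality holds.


|A| = 4.
Step 1: Compute A + A by enumerating all 16 pairs.
A + A = {-4, 0, 3, 4, 7, 10, 11, 14, 18}, so |A + A| = 9.
Step 2: Doubling constant K = |A + A|/|A| = 9/4 = 9/4 ≈ 2.2500.
Step 3: Plünnecke-Ruzsa gives |3A| ≤ K³·|A| = (2.2500)³ · 4 ≈ 45.5625.
Step 4: Compute 3A = A + A + A directly by enumerating all triples (a,b,c) ∈ A³; |3A| = 16.
Step 5: Check 16 ≤ 45.5625? Yes ✓.

K = 9/4, Plünnecke-Ruzsa bound K³|A| ≈ 45.5625, |3A| = 16, inequality holds.


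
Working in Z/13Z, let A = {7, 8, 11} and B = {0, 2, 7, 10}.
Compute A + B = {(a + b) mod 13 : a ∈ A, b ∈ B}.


Work in Z/13Z: reduce every sum a + b modulo 13.
Enumerate all 12 pairs:
a = 7: 7+0=7, 7+2=9, 7+7=1, 7+10=4
a = 8: 8+0=8, 8+2=10, 8+7=2, 8+10=5
a = 11: 11+0=11, 11+2=0, 11+7=5, 11+10=8
Distinct residues collected: {0, 1, 2, 4, 5, 7, 8, 9, 10, 11}
|A + B| = 10 (out of 13 total residues).

A + B = {0, 1, 2, 4, 5, 7, 8, 9, 10, 11}


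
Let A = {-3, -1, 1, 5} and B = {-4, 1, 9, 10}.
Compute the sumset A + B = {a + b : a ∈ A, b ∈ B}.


A + B = {a + b : a ∈ A, b ∈ B}.
Enumerate all |A|·|B| = 4·4 = 16 pairs (a, b) and collect distinct sums.
a = -3: -3+-4=-7, -3+1=-2, -3+9=6, -3+10=7
a = -1: -1+-4=-5, -1+1=0, -1+9=8, -1+10=9
a = 1: 1+-4=-3, 1+1=2, 1+9=10, 1+10=11
a = 5: 5+-4=1, 5+1=6, 5+9=14, 5+10=15
Collecting distinct sums: A + B = {-7, -5, -3, -2, 0, 1, 2, 6, 7, 8, 9, 10, 11, 14, 15}
|A + B| = 15

A + B = {-7, -5, -3, -2, 0, 1, 2, 6, 7, 8, 9, 10, 11, 14, 15}


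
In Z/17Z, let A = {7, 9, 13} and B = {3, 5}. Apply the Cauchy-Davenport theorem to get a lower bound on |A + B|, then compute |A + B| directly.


Cauchy-Davenport: |A + B| ≥ min(p, |A| + |B| - 1) for A, B nonempty in Z/pZ.
|A| = 3, |B| = 2, p = 17.
CD lower bound = min(17, 3 + 2 - 1) = min(17, 4) = 4.
Compute A + B mod 17 directly:
a = 7: 7+3=10, 7+5=12
a = 9: 9+3=12, 9+5=14
a = 13: 13+3=16, 13+5=1
A + B = {1, 10, 12, 14, 16}, so |A + B| = 5.
Verify: 5 ≥ 4? Yes ✓.

CD lower bound = 4, actual |A + B| = 5.


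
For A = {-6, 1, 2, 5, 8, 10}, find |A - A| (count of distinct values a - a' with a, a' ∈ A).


A - A = {a - a' : a, a' ∈ A}; |A| = 6.
Bounds: 2|A|-1 ≤ |A - A| ≤ |A|² - |A| + 1, i.e. 11 ≤ |A - A| ≤ 31.
Note: 0 ∈ A - A always (from a - a). The set is symmetric: if d ∈ A - A then -d ∈ A - A.
Enumerate nonzero differences d = a - a' with a > a' (then include -d):
Positive differences: {1, 2, 3, 4, 5, 6, 7, 8, 9, 11, 14, 16}
Full difference set: {0} ∪ (positive diffs) ∪ (negative diffs).
|A - A| = 1 + 2·12 = 25 (matches direct enumeration: 25).

|A - A| = 25
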